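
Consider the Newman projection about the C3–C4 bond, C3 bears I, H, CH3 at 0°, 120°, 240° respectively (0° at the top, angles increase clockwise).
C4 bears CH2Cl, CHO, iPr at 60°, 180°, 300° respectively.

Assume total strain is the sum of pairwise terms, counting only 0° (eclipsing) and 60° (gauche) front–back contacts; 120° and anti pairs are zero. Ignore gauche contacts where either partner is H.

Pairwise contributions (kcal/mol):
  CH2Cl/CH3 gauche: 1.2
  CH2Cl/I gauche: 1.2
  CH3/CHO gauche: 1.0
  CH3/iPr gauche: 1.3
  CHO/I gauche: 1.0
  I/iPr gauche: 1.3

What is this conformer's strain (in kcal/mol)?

This conformer (staggered): I–CH2Cl gauche, I–iPr gauche, CH3–CHO gauche, CH3–iPr gauche; 1.2 + 1.3 + 1.0 + 1.3 = 4.8 kcal/mol.

4.8 kcal/mol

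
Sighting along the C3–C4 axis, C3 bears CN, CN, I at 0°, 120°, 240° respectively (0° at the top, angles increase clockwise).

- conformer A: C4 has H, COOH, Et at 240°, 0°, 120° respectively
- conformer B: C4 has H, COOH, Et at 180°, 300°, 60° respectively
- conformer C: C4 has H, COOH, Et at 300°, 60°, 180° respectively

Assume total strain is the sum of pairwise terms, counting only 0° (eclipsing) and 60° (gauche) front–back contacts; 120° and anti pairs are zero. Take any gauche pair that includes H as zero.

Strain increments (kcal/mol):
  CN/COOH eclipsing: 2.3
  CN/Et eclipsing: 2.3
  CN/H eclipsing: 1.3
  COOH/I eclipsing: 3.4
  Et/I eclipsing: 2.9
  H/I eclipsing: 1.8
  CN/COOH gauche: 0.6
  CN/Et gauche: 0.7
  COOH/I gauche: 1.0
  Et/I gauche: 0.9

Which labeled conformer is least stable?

A

A is eclipsed. CN at 0° is eclipsed with COOH at 0° (2.3); CN at 120° is eclipsed with Et at 120° (2.3); I at 240° is eclipsed with H at 240° (1.8). Total 6.4 kcal/mol.
B is staggered. CN at 0° is gauche with COOH at 300° (0.6); CN at 0° is gauche with Et at 60° (0.7); CN at 120° is gauche with Et at 60° (0.7); I at 240° is gauche with COOH at 300° (1.0). Total 3.0 kcal/mol.
C is staggered. CN at 0° is gauche with COOH at 60° (0.6); CN at 120° is gauche with COOH at 60° (0.6); CN at 120° is gauche with Et at 180° (0.7); I at 240° is gauche with Et at 180° (0.9). Total 2.8 kcal/mol.
A has the highest total (6.4 kcal/mol).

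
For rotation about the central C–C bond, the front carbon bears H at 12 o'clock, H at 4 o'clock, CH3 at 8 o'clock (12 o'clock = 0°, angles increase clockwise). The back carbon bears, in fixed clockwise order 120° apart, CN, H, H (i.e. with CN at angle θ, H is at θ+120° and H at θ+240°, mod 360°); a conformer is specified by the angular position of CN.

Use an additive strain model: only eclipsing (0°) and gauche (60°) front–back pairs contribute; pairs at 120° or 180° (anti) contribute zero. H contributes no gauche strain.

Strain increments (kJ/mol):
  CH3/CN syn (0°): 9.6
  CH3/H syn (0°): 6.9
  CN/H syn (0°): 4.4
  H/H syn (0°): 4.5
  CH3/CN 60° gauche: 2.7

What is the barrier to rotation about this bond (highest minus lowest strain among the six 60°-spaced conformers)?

CN at 0° (eclipsed): H–CN eclipsed, H–H eclipsed, CH3–H eclipsed; 4.4 + 4.5 + 6.9 = 15.8 kJ/mol.
CN at 60° (staggered): no non-H gauche contacts → 0.0 kJ/mol.
CN at 120° (eclipsed): H–H eclipsed, H–CN eclipsed, CH3–H eclipsed; 4.5 + 4.4 + 6.9 = 15.8 kJ/mol.
CN at 180° (staggered): CH3–CN gauche; 2.7 = 2.7 kJ/mol.
CN at 240° (eclipsed): H–H eclipsed, H–H eclipsed, CH3–CN eclipsed; 4.5 + 4.5 + 9.6 = 18.6 kJ/mol.
CN at 300° (staggered): CH3–CN gauche; 2.7 = 2.7 kJ/mol.
Max at 240° (18.6 kJ/mol), min at 60° (0.0 kJ/mol); barrier = 18.6 kJ/mol.

18.6 kJ/mol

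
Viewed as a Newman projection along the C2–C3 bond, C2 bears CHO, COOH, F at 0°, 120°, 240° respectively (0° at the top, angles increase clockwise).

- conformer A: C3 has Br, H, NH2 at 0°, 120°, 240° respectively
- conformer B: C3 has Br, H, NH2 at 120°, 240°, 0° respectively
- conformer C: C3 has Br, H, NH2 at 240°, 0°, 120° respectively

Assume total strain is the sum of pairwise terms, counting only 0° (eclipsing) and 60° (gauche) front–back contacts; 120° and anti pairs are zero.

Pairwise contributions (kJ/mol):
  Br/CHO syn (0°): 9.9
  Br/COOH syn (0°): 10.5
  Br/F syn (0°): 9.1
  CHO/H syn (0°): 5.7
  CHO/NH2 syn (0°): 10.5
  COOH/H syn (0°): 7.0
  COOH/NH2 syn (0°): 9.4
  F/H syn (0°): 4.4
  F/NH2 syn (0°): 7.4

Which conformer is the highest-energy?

A is eclipsed. CHO at 0° is eclipsed with Br at 0° (9.9); COOH at 120° is eclipsed with H at 120° (7.0); F at 240° is eclipsed with NH2 at 240° (7.4). Total 24.3 kJ/mol.
B is eclipsed. CHO at 0° is eclipsed with NH2 at 0° (10.5); COOH at 120° is eclipsed with Br at 120° (10.5); F at 240° is eclipsed with H at 240° (4.4). Total 25.4 kJ/mol.
C is eclipsed. CHO at 0° is eclipsed with H at 0° (5.7); COOH at 120° is eclipsed with NH2 at 120° (9.4); F at 240° is eclipsed with Br at 240° (9.1). Total 24.2 kJ/mol.
B has the highest total (25.4 kJ/mol).

B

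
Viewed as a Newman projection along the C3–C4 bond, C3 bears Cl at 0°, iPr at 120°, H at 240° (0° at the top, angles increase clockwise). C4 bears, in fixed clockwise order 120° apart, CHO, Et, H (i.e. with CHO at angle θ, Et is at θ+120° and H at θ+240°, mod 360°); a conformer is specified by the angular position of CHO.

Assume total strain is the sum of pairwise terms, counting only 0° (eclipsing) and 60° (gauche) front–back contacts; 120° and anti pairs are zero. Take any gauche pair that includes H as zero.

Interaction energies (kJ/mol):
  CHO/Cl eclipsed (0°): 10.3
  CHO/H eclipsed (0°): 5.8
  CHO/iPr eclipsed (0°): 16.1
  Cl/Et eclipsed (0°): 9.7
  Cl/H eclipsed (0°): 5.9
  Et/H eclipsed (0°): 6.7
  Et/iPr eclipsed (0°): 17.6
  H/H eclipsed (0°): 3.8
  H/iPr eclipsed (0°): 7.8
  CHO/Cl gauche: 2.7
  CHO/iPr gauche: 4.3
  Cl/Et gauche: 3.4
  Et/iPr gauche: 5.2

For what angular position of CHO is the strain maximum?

0°

CHO at 0° is eclipsed. Cl at 0° is eclipsed with CHO at 0° (10.3); iPr at 120° is eclipsed with Et at 120° (17.6); H at 240° is eclipsed with H at 240° (3.8). Total 31.7 kJ/mol.
CHO at 60° is staggered. Cl at 0° is gauche with CHO at 60° (2.7); iPr at 120° is gauche with CHO at 60° (4.3); iPr at 120° is gauche with Et at 180° (5.2). Total 12.2 kJ/mol.
CHO at 120° is eclipsed. Cl at 0° is eclipsed with H at 0° (5.9); iPr at 120° is eclipsed with CHO at 120° (16.1); H at 240° is eclipsed with Et at 240° (6.7). Total 28.7 kJ/mol.
CHO at 180° is staggered. Cl at 0° is gauche with Et at 300° (3.4); iPr at 120° is gauche with CHO at 180° (4.3). Total 7.7 kJ/mol.
CHO at 240° is eclipsed. Cl at 0° is eclipsed with Et at 0° (9.7); iPr at 120° is eclipsed with H at 120° (7.8); H at 240° is eclipsed with CHO at 240° (5.8). Total 23.3 kJ/mol.
CHO at 300° is staggered. Cl at 0° is gauche with CHO at 300° (2.7); Cl at 0° is gauche with Et at 60° (3.4); iPr at 120° is gauche with Et at 60° (5.2). Total 11.3 kJ/mol.
The maximum (31.7 kJ/mol) occurs with CHO at 0°.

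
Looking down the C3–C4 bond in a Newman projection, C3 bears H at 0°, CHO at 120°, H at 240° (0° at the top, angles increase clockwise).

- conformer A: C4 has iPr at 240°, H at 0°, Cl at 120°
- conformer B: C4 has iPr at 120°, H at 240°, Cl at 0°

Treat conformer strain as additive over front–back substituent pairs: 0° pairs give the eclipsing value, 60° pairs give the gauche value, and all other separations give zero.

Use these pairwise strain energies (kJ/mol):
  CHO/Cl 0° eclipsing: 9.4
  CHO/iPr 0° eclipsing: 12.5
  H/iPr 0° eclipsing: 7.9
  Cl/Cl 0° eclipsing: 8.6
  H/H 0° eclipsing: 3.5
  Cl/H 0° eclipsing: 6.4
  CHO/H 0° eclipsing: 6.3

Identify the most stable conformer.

A is eclipsed. H at 0° is eclipsed with H at 0° (3.5); CHO at 120° is eclipsed with Cl at 120° (9.4); H at 240° is eclipsed with iPr at 240° (7.9). Total 20.8 kJ/mol.
B is eclipsed. H at 0° is eclipsed with Cl at 0° (6.4); CHO at 120° is eclipsed with iPr at 120° (12.5); H at 240° is eclipsed with H at 240° (3.5). Total 22.4 kJ/mol.
A has the lowest total (20.8 kJ/mol).

A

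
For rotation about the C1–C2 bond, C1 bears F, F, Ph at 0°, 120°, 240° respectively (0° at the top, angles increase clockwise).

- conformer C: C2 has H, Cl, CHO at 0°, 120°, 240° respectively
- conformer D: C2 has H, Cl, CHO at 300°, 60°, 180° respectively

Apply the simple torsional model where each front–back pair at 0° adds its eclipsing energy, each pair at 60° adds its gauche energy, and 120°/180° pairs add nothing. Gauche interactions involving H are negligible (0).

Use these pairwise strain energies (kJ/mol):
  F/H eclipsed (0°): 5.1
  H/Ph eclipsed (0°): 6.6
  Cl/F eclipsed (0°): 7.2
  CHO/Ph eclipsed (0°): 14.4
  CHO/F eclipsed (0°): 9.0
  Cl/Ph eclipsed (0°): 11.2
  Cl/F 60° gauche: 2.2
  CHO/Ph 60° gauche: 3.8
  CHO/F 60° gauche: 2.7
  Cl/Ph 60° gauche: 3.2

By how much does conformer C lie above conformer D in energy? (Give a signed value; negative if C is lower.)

+15.8 kJ/mol

C (eclipsed): F–H eclipsed, F–Cl eclipsed, Ph–CHO eclipsed; 5.1 + 7.2 + 14.4 = 26.7 kJ/mol.
D (staggered): F–Cl gauche, F–Cl gauche, F–CHO gauche, Ph–CHO gauche; 2.2 + 2.2 + 2.7 + 3.8 = 10.9 kJ/mol.
E(C) − E(D) = 26.7 − 10.9 = +15.8 kJ/mol.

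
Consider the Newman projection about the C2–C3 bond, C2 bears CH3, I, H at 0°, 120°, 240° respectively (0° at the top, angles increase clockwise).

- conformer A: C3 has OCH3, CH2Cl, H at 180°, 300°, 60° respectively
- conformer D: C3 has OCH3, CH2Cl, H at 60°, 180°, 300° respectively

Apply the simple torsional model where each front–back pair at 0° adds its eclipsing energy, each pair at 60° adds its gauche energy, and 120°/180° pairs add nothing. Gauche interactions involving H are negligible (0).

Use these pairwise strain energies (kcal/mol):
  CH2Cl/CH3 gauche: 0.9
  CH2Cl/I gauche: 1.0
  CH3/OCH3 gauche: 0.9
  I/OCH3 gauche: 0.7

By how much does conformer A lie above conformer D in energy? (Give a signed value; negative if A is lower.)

A (staggered): CH3–CH2Cl gauche, I–OCH3 gauche; 0.9 + 0.7 = 1.6 kcal/mol.
D (staggered): CH3–OCH3 gauche, I–OCH3 gauche, I–CH2Cl gauche; 0.9 + 0.7 + 1.0 = 2.6 kcal/mol.
E(A) − E(D) = 1.6 − 2.6 = -1.0 kcal/mol.

-1.0 kcal/mol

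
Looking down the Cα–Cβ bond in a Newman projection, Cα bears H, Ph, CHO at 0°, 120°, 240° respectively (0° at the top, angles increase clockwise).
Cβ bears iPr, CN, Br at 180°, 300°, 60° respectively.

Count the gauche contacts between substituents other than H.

4

Non-H gauche pairs: Ph(120°)/iPr(180°); Ph(120°)/Br(60°); CHO(240°)/iPr(180°); CHO(240°)/CN(300°) — 4 interactions.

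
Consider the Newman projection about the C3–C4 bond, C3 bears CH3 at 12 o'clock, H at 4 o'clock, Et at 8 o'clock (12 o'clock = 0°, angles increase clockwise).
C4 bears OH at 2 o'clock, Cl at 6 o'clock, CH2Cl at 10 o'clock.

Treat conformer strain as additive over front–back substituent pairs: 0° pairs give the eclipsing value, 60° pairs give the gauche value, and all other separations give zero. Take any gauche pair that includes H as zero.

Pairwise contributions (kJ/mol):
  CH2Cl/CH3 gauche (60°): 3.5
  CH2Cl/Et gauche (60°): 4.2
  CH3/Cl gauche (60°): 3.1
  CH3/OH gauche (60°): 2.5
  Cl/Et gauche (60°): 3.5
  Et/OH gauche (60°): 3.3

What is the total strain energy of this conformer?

This conformer (staggered): CH3–OH gauche, CH3–CH2Cl gauche, Et–Cl gauche, Et–CH2Cl gauche; 2.5 + 3.5 + 3.5 + 4.2 = 13.7 kJ/mol.

13.7 kJ/mol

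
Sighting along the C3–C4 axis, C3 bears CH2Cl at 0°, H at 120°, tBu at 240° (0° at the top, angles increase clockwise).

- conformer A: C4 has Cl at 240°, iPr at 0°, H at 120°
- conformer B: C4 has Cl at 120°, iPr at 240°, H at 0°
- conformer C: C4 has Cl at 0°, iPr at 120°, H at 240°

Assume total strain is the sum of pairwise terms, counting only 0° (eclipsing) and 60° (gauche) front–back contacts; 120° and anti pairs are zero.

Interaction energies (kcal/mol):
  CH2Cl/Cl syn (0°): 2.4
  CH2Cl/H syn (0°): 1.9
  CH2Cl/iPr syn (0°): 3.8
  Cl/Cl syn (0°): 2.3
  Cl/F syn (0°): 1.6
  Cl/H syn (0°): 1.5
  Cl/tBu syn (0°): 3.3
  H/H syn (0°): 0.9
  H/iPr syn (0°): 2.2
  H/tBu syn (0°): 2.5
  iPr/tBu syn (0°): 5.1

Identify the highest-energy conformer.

A (eclipsed): CH2Cl(0°)/iPr(0°) eclipsed 3.8; H(120°)/H(120°) eclipsed 0.9; tBu(240°)/Cl(240°) eclipsed 3.3 → 8.0 kcal/mol.
B (eclipsed): CH2Cl(0°)/H(0°) eclipsed 1.9; H(120°)/Cl(120°) eclipsed 1.5; tBu(240°)/iPr(240°) eclipsed 5.1 → 8.5 kcal/mol.
C (eclipsed): CH2Cl(0°)/Cl(0°) eclipsed 2.4; H(120°)/iPr(120°) eclipsed 2.2; tBu(240°)/H(240°) eclipsed 2.5 → 7.1 kcal/mol.
B has the highest total (8.5 kcal/mol).

B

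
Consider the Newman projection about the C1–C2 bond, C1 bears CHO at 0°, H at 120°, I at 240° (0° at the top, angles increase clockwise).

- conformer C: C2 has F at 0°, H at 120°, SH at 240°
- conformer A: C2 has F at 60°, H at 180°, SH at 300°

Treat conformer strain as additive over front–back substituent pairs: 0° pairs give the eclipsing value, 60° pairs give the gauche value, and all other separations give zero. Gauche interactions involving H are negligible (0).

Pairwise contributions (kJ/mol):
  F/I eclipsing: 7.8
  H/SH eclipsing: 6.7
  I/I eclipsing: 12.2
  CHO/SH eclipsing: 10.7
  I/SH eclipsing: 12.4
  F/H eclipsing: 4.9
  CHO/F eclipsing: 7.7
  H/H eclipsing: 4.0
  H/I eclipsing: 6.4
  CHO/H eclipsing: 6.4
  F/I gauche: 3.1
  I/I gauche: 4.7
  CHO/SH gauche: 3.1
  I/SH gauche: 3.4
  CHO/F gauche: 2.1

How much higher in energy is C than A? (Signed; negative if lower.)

C (eclipsed): CHO–F eclipsed, H–H eclipsed, I–SH eclipsed; 7.7 + 4.0 + 12.4 = 24.1 kJ/mol.
A (staggered): CHO–F gauche, CHO–SH gauche, I–SH gauche; 2.1 + 3.1 + 3.4 = 8.6 kJ/mol.
E(C) − E(A) = 24.1 − 8.6 = +15.5 kJ/mol.

+15.5 kJ/mol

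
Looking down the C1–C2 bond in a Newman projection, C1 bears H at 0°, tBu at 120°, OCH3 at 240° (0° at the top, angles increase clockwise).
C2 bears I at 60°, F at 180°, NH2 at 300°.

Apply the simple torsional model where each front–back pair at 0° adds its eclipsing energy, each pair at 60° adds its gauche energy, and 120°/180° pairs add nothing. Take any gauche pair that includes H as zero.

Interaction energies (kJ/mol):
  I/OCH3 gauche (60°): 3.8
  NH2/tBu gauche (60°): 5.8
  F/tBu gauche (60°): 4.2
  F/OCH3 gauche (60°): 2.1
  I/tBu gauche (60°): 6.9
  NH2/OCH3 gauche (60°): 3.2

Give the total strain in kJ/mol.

16.4 kJ/mol

This conformer (staggered): tBu–I gauche, tBu–F gauche, OCH3–F gauche, OCH3–NH2 gauche; 6.9 + 4.2 + 2.1 + 3.2 = 16.4 kJ/mol.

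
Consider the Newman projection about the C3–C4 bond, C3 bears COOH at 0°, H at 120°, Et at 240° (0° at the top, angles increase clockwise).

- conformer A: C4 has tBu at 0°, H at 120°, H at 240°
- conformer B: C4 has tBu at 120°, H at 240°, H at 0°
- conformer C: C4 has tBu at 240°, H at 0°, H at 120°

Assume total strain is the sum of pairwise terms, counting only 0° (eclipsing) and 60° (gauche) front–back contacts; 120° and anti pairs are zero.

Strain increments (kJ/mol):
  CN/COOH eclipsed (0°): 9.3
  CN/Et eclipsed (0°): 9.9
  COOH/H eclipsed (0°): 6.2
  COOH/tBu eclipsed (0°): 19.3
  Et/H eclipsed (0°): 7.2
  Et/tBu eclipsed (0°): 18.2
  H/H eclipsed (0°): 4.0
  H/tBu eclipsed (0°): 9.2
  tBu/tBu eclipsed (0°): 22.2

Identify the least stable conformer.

A

A (eclipsed): COOH(0°)/tBu(0°) eclipsed 19.3; H(120°)/H(120°) eclipsed 4.0; Et(240°)/H(240°) eclipsed 7.2 → 30.5 kJ/mol.
B (eclipsed): COOH(0°)/H(0°) eclipsed 6.2; H(120°)/tBu(120°) eclipsed 9.2; Et(240°)/H(240°) eclipsed 7.2 → 22.6 kJ/mol.
C (eclipsed): COOH(0°)/H(0°) eclipsed 6.2; H(120°)/H(120°) eclipsed 4.0; Et(240°)/tBu(240°) eclipsed 18.2 → 28.4 kJ/mol.
A has the highest total (30.5 kJ/mol).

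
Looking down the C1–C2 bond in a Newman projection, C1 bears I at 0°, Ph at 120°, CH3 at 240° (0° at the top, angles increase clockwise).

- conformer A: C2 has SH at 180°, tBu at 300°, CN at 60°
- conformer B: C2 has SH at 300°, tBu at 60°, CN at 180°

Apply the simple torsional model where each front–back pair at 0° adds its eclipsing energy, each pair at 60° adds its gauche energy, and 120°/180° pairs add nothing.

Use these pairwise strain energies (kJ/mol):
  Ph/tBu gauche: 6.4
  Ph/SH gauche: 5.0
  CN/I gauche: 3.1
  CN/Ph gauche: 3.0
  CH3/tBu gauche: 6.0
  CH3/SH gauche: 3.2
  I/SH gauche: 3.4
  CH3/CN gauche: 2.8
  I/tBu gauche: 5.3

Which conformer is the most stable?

A is staggered. I at 0° is gauche with tBu at 300° (5.3); I at 0° is gauche with CN at 60° (3.1); Ph at 120° is gauche with SH at 180° (5.0); Ph at 120° is gauche with CN at 60° (3.0); CH3 at 240° is gauche with SH at 180° (3.2); CH3 at 240° is gauche with tBu at 300° (6.0). Total 25.6 kJ/mol.
B is staggered. I at 0° is gauche with SH at 300° (3.4); I at 0° is gauche with tBu at 60° (5.3); Ph at 120° is gauche with tBu at 60° (6.4); Ph at 120° is gauche with CN at 180° (3.0); CH3 at 240° is gauche with SH at 300° (3.2); CH3 at 240° is gauche with CN at 180° (2.8). Total 24.1 kJ/mol.
B has the lowest total (24.1 kJ/mol).

B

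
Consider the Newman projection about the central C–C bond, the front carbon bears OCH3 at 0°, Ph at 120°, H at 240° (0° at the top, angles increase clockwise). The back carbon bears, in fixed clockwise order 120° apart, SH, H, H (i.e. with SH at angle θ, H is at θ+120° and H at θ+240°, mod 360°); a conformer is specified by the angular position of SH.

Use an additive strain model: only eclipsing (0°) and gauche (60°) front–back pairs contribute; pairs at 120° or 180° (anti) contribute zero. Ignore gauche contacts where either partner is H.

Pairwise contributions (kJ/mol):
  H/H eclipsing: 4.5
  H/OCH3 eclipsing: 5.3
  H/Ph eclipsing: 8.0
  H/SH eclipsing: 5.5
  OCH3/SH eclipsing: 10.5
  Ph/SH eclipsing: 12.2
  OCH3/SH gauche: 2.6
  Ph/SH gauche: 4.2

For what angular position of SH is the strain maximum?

SH at 0° (eclipsed): OCH3–SH eclipsed, Ph–H eclipsed, H–H eclipsed; 10.5 + 8.0 + 4.5 = 23.0 kJ/mol.
SH at 60° (staggered): OCH3–SH gauche, Ph–SH gauche; 2.6 + 4.2 = 6.8 kJ/mol.
SH at 120° (eclipsed): OCH3–H eclipsed, Ph–SH eclipsed, H–H eclipsed; 5.3 + 12.2 + 4.5 = 22.0 kJ/mol.
SH at 180° (staggered): Ph–SH gauche; 4.2 = 4.2 kJ/mol.
SH at 240° (eclipsed): OCH3–H eclipsed, Ph–H eclipsed, H–SH eclipsed; 5.3 + 8.0 + 5.5 = 18.8 kJ/mol.
SH at 300° (staggered): OCH3–SH gauche; 2.6 = 2.6 kJ/mol.
The maximum (23.0 kJ/mol) occurs with SH at 0°.

0°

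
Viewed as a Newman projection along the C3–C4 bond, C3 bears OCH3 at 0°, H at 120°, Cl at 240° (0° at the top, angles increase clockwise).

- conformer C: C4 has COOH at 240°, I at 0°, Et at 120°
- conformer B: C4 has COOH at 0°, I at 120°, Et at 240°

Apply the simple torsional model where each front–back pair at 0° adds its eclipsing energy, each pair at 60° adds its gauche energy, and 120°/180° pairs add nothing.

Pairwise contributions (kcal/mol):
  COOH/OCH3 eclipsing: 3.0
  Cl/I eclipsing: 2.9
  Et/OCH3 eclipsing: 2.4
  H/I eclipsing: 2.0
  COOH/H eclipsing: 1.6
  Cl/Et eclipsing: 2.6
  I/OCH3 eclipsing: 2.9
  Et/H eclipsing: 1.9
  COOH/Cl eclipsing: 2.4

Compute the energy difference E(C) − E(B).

-0.4 kcal/mol

C (eclipsed): OCH3(0°)/I(0°) eclipsed 2.9; H(120°)/Et(120°) eclipsed 1.9; Cl(240°)/COOH(240°) eclipsed 2.4 → 7.2 kcal/mol.
B (eclipsed): OCH3(0°)/COOH(0°) eclipsed 3.0; H(120°)/I(120°) eclipsed 2.0; Cl(240°)/Et(240°) eclipsed 2.6 → 7.6 kcal/mol.
E(C) − E(B) = 7.2 − 7.6 = -0.4 kcal/mol.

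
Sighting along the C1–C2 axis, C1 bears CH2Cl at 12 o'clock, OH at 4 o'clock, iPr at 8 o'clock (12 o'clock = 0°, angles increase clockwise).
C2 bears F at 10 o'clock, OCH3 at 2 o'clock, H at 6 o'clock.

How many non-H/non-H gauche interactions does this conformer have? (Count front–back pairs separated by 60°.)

4

Non-H gauche pairs: CH2Cl(0°)/F(300°); CH2Cl(0°)/OCH3(60°); OH(120°)/OCH3(60°); iPr(240°)/F(300°) — 4 interactions.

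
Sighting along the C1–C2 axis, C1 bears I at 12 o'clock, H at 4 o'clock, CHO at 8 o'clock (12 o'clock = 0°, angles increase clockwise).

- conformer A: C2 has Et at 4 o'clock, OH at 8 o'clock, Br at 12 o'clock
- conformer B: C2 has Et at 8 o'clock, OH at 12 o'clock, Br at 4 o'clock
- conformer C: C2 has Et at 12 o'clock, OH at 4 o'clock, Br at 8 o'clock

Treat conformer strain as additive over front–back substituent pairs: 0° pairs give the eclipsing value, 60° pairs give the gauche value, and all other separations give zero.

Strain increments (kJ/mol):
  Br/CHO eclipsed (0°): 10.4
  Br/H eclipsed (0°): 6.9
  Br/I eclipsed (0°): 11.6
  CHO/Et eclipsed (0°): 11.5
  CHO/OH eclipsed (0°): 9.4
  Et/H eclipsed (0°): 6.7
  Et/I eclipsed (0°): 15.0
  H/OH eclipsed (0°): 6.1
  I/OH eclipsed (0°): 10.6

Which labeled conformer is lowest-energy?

A

A (eclipsed): I(0°)/Br(0°) eclipsed 11.6; H(120°)/Et(120°) eclipsed 6.7; CHO(240°)/OH(240°) eclipsed 9.4 → 27.7 kJ/mol.
B (eclipsed): I(0°)/OH(0°) eclipsed 10.6; H(120°)/Br(120°) eclipsed 6.9; CHO(240°)/Et(240°) eclipsed 11.5 → 29.0 kJ/mol.
C (eclipsed): I(0°)/Et(0°) eclipsed 15.0; H(120°)/OH(120°) eclipsed 6.1; CHO(240°)/Br(240°) eclipsed 10.4 → 31.5 kJ/mol.
A has the lowest total (27.7 kJ/mol).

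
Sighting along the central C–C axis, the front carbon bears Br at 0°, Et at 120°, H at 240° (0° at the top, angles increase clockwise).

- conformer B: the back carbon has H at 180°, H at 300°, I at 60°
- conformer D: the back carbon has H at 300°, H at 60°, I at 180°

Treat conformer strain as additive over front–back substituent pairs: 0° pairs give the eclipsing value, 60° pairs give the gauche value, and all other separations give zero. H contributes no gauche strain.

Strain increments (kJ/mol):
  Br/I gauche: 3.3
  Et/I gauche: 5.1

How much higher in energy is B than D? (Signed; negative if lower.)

+3.3 kJ/mol

B (staggered): Br–I gauche, Et–I gauche; 3.3 + 5.1 = 8.4 kJ/mol.
D (staggered): Et–I gauche; 5.1 = 5.1 kJ/mol.
E(B) − E(D) = 8.4 − 5.1 = +3.3 kJ/mol.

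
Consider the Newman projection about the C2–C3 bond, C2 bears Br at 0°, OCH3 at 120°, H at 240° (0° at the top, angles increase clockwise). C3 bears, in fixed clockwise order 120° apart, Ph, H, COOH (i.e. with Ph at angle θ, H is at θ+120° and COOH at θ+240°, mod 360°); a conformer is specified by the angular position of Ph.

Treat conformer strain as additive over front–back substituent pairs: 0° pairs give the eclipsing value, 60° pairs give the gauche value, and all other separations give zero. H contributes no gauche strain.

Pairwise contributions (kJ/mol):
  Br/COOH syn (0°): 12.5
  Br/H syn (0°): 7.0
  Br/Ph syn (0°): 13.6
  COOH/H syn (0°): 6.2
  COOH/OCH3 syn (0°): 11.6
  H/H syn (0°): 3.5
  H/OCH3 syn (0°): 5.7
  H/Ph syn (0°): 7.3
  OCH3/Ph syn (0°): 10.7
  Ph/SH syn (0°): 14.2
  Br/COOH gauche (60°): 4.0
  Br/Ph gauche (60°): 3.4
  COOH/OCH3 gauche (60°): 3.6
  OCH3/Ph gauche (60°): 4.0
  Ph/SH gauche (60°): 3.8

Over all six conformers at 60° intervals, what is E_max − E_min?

Ph at 0° (eclipsed): Br(0°)/Ph(0°) eclipsed 13.6; OCH3(120°)/H(120°) eclipsed 5.7; H(240°)/COOH(240°) eclipsed 6.2 → 25.5 kJ/mol.
Ph at 60° (staggered): Br(0°)/Ph(60°) gauche 3.4; Br(0°)/COOH(300°) gauche 4.0; OCH3(120°)/Ph(60°) gauche 4.0 → 11.4 kJ/mol.
Ph at 120° (eclipsed): Br(0°)/COOH(0°) eclipsed 12.5; OCH3(120°)/Ph(120°) eclipsed 10.7; H(240°)/H(240°) eclipsed 3.5 → 26.7 kJ/mol.
Ph at 180° (staggered): Br(0°)/COOH(60°) gauche 4.0; OCH3(120°)/Ph(180°) gauche 4.0; OCH3(120°)/COOH(60°) gauche 3.6 → 11.6 kJ/mol.
Ph at 240° (eclipsed): Br(0°)/H(0°) eclipsed 7.0; OCH3(120°)/COOH(120°) eclipsed 11.6; H(240°)/Ph(240°) eclipsed 7.3 → 25.9 kJ/mol.
Ph at 300° (staggered): Br(0°)/Ph(300°) gauche 3.4; OCH3(120°)/COOH(180°) gauche 3.6 → 7.0 kJ/mol.
Max at 120° (26.7 kJ/mol), min at 300° (7.0 kJ/mol); barrier = 19.7 kJ/mol.

19.7 kJ/mol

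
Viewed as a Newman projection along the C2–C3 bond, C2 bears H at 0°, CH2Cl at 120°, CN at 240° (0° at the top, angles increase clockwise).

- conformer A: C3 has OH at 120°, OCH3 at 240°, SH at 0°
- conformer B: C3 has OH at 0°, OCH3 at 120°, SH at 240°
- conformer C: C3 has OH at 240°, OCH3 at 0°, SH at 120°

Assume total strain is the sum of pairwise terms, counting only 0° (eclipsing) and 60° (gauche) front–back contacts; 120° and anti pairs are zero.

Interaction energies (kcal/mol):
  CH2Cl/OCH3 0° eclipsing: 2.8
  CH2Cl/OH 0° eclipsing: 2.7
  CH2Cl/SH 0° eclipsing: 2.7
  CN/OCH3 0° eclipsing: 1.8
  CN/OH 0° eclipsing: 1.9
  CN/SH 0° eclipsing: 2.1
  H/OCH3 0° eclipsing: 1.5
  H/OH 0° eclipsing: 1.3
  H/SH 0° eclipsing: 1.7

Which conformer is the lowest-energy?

C

A (eclipsed): H–SH eclipsed, CH2Cl–OH eclipsed, CN–OCH3 eclipsed; 1.7 + 2.7 + 1.8 = 6.2 kcal/mol.
B (eclipsed): H–OH eclipsed, CH2Cl–OCH3 eclipsed, CN–SH eclipsed; 1.3 + 2.8 + 2.1 = 6.2 kcal/mol.
C (eclipsed): H–OCH3 eclipsed, CH2Cl–SH eclipsed, CN–OH eclipsed; 1.5 + 2.7 + 1.9 = 6.1 kcal/mol.
C has the lowest total (6.1 kcal/mol).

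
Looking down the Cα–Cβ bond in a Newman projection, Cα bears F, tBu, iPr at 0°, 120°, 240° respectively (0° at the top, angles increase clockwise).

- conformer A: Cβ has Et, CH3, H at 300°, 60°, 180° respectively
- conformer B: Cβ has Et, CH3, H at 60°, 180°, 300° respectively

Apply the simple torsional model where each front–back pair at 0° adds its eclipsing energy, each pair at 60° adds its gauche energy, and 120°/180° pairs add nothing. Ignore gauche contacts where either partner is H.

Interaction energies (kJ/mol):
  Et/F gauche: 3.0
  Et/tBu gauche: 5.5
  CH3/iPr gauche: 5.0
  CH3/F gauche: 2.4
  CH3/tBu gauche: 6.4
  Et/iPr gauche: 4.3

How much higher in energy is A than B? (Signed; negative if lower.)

-3.8 kJ/mol

A (staggered): F(0°)/Et(300°) gauche 3.0; F(0°)/CH3(60°) gauche 2.4; tBu(120°)/CH3(60°) gauche 6.4; iPr(240°)/Et(300°) gauche 4.3 → 16.1 kJ/mol.
B (staggered): F(0°)/Et(60°) gauche 3.0; tBu(120°)/Et(60°) gauche 5.5; tBu(120°)/CH3(180°) gauche 6.4; iPr(240°)/CH3(180°) gauche 5.0 → 19.9 kJ/mol.
E(A) − E(B) = 16.1 − 19.9 = -3.8 kJ/mol.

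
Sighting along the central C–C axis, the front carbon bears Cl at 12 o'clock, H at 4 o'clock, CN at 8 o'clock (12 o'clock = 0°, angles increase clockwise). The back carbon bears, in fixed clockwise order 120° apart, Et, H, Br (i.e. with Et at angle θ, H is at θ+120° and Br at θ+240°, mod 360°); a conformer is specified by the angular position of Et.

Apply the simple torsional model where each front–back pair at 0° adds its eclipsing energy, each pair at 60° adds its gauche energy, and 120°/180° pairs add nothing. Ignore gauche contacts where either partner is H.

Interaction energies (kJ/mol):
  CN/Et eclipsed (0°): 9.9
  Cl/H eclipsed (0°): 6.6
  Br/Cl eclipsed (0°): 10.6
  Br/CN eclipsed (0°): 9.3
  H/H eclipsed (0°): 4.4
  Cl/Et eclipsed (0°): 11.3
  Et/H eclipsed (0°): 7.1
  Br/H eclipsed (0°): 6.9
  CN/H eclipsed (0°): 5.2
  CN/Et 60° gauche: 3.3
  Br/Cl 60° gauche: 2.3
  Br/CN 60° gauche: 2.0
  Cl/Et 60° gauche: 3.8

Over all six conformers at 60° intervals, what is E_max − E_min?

Et at 0° (eclipsed): Cl(0°)/Et(0°) eclipsed 11.3; H(120°)/H(120°) eclipsed 4.4; CN(240°)/Br(240°) eclipsed 9.3 → 25.0 kJ/mol.
Et at 60° (staggered): Cl(0°)/Et(60°) gauche 3.8; Cl(0°)/Br(300°) gauche 2.3; CN(240°)/Br(300°) gauche 2.0 → 8.1 kJ/mol.
Et at 120° (eclipsed): Cl(0°)/Br(0°) eclipsed 10.6; H(120°)/Et(120°) eclipsed 7.1; CN(240°)/H(240°) eclipsed 5.2 → 22.9 kJ/mol.
Et at 180° (staggered): Cl(0°)/Br(60°) gauche 2.3; CN(240°)/Et(180°) gauche 3.3 → 5.6 kJ/mol.
Et at 240° (eclipsed): Cl(0°)/H(0°) eclipsed 6.6; H(120°)/Br(120°) eclipsed 6.9; CN(240°)/Et(240°) eclipsed 9.9 → 23.4 kJ/mol.
Et at 300° (staggered): Cl(0°)/Et(300°) gauche 3.8; CN(240°)/Et(300°) gauche 3.3; CN(240°)/Br(180°) gauche 2.0 → 9.1 kJ/mol.
Max at 0° (25.0 kJ/mol), min at 180° (5.6 kJ/mol); barrier = 19.4 kJ/mol.

19.4 kJ/mol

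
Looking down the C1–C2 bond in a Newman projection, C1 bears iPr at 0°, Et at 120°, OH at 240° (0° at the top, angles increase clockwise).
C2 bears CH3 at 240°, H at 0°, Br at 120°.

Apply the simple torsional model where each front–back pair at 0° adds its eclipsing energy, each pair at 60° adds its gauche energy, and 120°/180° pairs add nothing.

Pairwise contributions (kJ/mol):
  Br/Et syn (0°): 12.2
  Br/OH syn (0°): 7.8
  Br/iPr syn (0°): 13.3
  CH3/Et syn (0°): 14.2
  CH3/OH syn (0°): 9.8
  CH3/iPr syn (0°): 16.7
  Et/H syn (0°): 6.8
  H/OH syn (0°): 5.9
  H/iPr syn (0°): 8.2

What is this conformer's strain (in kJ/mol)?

This conformer is eclipsed. iPr at 0° is eclipsed with H at 0° (8.2); Et at 120° is eclipsed with Br at 120° (12.2); OH at 240° is eclipsed with CH3 at 240° (9.8). Total 30.2 kJ/mol.

30.2 kJ/mol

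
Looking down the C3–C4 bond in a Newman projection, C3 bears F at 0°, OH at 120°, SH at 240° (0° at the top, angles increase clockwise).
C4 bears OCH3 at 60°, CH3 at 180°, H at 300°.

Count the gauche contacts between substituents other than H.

Non-H gauche pairs: F(0°)/OCH3(60°); OH(120°)/OCH3(60°); OH(120°)/CH3(180°); SH(240°)/CH3(180°) — 4 interactions.

4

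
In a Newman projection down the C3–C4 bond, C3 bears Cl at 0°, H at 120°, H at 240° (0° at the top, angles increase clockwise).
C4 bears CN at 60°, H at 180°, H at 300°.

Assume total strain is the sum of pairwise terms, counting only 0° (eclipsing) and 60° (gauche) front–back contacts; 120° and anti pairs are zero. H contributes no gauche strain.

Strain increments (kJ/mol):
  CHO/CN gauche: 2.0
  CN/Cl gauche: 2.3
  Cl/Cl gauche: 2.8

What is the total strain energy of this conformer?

2.3 kJ/mol

This conformer (staggered): Cl–CN gauche; 2.3 = 2.3 kJ/mol.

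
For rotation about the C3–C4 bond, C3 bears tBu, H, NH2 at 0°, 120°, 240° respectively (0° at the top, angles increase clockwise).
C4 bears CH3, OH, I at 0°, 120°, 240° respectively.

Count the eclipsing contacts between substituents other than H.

Non-H eclipsing pairs: tBu(0°)/CH3(0°); NH2(240°)/I(240°) — 2 interactions.

2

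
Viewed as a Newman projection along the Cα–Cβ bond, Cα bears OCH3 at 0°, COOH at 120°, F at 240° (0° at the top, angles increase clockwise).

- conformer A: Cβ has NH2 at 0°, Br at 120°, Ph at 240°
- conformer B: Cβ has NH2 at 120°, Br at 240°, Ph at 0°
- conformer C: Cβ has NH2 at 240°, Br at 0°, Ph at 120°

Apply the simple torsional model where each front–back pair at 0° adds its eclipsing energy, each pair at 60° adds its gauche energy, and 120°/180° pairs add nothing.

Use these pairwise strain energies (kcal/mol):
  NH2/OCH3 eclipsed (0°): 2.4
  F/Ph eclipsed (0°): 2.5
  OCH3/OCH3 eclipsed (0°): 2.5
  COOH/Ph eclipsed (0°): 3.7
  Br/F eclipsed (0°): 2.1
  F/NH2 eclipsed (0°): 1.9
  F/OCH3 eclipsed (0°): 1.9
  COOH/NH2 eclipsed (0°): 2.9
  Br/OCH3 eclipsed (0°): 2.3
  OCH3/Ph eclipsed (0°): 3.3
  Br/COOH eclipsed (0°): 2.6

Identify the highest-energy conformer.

B

A is eclipsed. OCH3 at 0° is eclipsed with NH2 at 0° (2.4); COOH at 120° is eclipsed with Br at 120° (2.6); F at 240° is eclipsed with Ph at 240° (2.5). Total 7.5 kcal/mol.
B is eclipsed. OCH3 at 0° is eclipsed with Ph at 0° (3.3); COOH at 120° is eclipsed with NH2 at 120° (2.9); F at 240° is eclipsed with Br at 240° (2.1). Total 8.3 kcal/mol.
C is eclipsed. OCH3 at 0° is eclipsed with Br at 0° (2.3); COOH at 120° is eclipsed with Ph at 120° (3.7); F at 240° is eclipsed with NH2 at 240° (1.9). Total 7.9 kcal/mol.
B has the highest total (8.3 kcal/mol).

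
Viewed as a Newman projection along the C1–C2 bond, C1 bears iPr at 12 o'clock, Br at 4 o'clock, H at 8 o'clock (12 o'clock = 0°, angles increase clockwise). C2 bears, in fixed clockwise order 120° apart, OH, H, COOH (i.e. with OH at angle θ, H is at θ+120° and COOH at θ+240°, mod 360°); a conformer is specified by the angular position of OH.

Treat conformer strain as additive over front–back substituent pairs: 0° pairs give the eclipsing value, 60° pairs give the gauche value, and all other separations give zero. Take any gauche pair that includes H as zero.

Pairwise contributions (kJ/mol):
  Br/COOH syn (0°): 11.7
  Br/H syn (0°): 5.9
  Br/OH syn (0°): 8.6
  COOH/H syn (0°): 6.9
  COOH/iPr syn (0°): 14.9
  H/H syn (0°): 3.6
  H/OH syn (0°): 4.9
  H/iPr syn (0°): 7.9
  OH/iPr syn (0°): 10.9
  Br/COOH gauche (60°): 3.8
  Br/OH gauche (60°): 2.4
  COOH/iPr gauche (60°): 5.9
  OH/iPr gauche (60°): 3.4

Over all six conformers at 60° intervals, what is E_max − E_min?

19.9 kJ/mol

OH at 0° (eclipsed): iPr–OH eclipsed, Br–H eclipsed, H–COOH eclipsed; 10.9 + 5.9 + 6.9 = 23.7 kJ/mol.
OH at 60° (staggered): iPr–OH gauche, iPr–COOH gauche, Br–OH gauche; 3.4 + 5.9 + 2.4 = 11.7 kJ/mol.
OH at 120° (eclipsed): iPr–COOH eclipsed, Br–OH eclipsed, H–H eclipsed; 14.9 + 8.6 + 3.6 = 27.1 kJ/mol.
OH at 180° (staggered): iPr–COOH gauche, Br–OH gauche, Br–COOH gauche; 5.9 + 2.4 + 3.8 = 12.1 kJ/mol.
OH at 240° (eclipsed): iPr–H eclipsed, Br–COOH eclipsed, H–OH eclipsed; 7.9 + 11.7 + 4.9 = 24.5 kJ/mol.
OH at 300° (staggered): iPr–OH gauche, Br–COOH gauche; 3.4 + 3.8 = 7.2 kJ/mol.
Max at 120° (27.1 kJ/mol), min at 300° (7.2 kJ/mol); barrier = 19.9 kJ/mol.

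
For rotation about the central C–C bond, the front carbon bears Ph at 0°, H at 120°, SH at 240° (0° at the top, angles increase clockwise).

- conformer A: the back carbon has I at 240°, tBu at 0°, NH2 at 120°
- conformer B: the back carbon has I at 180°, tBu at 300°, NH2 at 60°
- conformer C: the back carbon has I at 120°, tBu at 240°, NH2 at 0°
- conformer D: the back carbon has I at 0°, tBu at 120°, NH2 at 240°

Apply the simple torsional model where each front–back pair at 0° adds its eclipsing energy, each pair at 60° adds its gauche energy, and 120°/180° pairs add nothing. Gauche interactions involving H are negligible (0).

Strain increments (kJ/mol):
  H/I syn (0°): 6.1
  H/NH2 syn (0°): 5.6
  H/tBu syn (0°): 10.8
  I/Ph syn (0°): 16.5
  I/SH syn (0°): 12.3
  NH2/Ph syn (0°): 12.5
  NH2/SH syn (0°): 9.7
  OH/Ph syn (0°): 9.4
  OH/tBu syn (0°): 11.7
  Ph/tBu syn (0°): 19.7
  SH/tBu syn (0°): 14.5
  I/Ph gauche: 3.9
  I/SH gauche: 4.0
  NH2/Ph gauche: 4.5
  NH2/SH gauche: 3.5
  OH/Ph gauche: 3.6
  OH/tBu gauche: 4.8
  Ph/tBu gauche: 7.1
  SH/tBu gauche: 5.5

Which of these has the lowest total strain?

B

A is eclipsed. Ph at 0° is eclipsed with tBu at 0° (19.7); H at 120° is eclipsed with NH2 at 120° (5.6); SH at 240° is eclipsed with I at 240° (12.3). Total 37.6 kJ/mol.
B is staggered. Ph at 0° is gauche with tBu at 300° (7.1); Ph at 0° is gauche with NH2 at 60° (4.5); SH at 240° is gauche with I at 180° (4.0); SH at 240° is gauche with tBu at 300° (5.5). Total 21.1 kJ/mol.
C is eclipsed. Ph at 0° is eclipsed with NH2 at 0° (12.5); H at 120° is eclipsed with I at 120° (6.1); SH at 240° is eclipsed with tBu at 240° (14.5). Total 33.1 kJ/mol.
D is eclipsed. Ph at 0° is eclipsed with I at 0° (16.5); H at 120° is eclipsed with tBu at 120° (10.8); SH at 240° is eclipsed with NH2 at 240° (9.7). Total 37.0 kJ/mol.
B has the lowest total (21.1 kJ/mol).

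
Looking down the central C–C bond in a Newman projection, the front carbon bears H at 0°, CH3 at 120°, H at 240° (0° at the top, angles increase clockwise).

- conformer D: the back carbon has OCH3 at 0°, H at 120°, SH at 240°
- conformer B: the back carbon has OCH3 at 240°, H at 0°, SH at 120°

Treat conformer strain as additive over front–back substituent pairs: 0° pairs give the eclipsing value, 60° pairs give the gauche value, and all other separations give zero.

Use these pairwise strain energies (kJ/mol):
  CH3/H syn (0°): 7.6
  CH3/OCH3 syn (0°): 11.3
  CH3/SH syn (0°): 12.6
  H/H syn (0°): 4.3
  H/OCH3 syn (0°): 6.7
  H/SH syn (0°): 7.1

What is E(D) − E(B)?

D (eclipsed): H(0°)/OCH3(0°) eclipsed 6.7; CH3(120°)/H(120°) eclipsed 7.6; H(240°)/SH(240°) eclipsed 7.1 → 21.4 kJ/mol.
B (eclipsed): H(0°)/H(0°) eclipsed 4.3; CH3(120°)/SH(120°) eclipsed 12.6; H(240°)/OCH3(240°) eclipsed 6.7 → 23.6 kJ/mol.
E(D) − E(B) = 21.4 − 23.6 = -2.2 kJ/mol.

-2.2 kJ/mol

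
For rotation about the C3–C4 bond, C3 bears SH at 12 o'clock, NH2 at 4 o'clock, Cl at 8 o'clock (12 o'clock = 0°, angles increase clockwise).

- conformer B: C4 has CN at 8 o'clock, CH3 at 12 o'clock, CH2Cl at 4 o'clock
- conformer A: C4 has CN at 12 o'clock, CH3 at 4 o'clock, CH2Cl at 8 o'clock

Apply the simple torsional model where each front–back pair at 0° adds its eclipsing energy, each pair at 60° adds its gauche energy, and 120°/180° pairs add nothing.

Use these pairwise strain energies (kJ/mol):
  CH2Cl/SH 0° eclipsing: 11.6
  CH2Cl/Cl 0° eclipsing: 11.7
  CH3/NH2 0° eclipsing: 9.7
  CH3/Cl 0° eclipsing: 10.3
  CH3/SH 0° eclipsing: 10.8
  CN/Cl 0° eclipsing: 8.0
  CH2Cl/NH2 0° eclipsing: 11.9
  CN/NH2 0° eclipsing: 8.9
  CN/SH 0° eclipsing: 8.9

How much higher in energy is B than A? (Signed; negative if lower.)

+0.4 kJ/mol

B (eclipsed): SH(0°)/CH3(0°) eclipsed 10.8; NH2(120°)/CH2Cl(120°) eclipsed 11.9; Cl(240°)/CN(240°) eclipsed 8.0 → 30.7 kJ/mol.
A (eclipsed): SH(0°)/CN(0°) eclipsed 8.9; NH2(120°)/CH3(120°) eclipsed 9.7; Cl(240°)/CH2Cl(240°) eclipsed 11.7 → 30.3 kJ/mol.
E(B) − E(A) = 30.7 − 30.3 = +0.4 kJ/mol.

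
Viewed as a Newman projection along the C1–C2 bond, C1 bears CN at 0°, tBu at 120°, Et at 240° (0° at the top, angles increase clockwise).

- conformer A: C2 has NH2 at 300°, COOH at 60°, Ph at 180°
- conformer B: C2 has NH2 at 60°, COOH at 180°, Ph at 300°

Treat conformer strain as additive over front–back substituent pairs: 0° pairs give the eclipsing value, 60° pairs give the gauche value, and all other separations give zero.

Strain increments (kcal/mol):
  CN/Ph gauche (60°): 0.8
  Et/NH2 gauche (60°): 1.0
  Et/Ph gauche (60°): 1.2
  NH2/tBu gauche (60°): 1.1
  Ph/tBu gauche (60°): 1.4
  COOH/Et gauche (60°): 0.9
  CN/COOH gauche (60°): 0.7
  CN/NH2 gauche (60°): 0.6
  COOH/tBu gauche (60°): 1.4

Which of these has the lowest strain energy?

A is staggered. CN at 0° is gauche with NH2 at 300° (0.6); CN at 0° is gauche with COOH at 60° (0.7); tBu at 120° is gauche with COOH at 60° (1.4); tBu at 120° is gauche with Ph at 180° (1.4); Et at 240° is gauche with NH2 at 300° (1.0); Et at 240° is gauche with Ph at 180° (1.2). Total 6.3 kcal/mol.
B is staggered. CN at 0° is gauche with NH2 at 60° (0.6); CN at 0° is gauche with Ph at 300° (0.8); tBu at 120° is gauche with NH2 at 60° (1.1); tBu at 120° is gauche with COOH at 180° (1.4); Et at 240° is gauche with COOH at 180° (0.9); Et at 240° is gauche with Ph at 300° (1.2). Total 6.0 kcal/mol.
B has the lowest total (6.0 kcal/mol).

B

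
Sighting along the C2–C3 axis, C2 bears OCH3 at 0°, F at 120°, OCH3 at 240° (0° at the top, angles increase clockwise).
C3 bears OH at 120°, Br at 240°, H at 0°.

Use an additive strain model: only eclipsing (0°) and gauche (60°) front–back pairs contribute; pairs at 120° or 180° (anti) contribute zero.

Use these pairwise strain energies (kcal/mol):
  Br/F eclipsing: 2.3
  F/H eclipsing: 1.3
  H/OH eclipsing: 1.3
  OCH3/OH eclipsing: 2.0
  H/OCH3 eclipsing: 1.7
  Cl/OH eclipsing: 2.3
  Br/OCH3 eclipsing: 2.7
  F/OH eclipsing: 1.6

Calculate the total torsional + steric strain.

This conformer (eclipsed): OCH3–H eclipsed, F–OH eclipsed, OCH3–Br eclipsed; 1.7 + 1.6 + 2.7 = 6.0 kcal/mol.

6.0 kcal/mol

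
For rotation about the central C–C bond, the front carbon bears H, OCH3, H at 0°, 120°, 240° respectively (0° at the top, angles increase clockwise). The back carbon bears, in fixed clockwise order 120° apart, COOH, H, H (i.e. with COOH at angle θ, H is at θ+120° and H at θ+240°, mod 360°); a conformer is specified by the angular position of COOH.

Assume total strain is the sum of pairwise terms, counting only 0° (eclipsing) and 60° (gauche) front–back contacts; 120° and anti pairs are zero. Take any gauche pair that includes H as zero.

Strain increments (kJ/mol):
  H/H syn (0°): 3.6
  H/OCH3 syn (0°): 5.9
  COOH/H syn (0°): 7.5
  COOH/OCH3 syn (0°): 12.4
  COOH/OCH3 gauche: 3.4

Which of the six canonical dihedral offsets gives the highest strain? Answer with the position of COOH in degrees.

120°

COOH at 0° (eclipsed): H(0°)/COOH(0°) eclipsed 7.5; OCH3(120°)/H(120°) eclipsed 5.9; H(240°)/H(240°) eclipsed 3.6 → 17.0 kJ/mol.
COOH at 60° (staggered): OCH3(120°)/COOH(60°) gauche 3.4 → 3.4 kJ/mol.
COOH at 120° (eclipsed): H(0°)/H(0°) eclipsed 3.6; OCH3(120°)/COOH(120°) eclipsed 12.4; H(240°)/H(240°) eclipsed 3.6 → 19.6 kJ/mol.
COOH at 180° (staggered): OCH3(120°)/COOH(180°) gauche 3.4 → 3.4 kJ/mol.
COOH at 240° (eclipsed): H(0°)/H(0°) eclipsed 3.6; OCH3(120°)/H(120°) eclipsed 5.9; H(240°)/COOH(240°) eclipsed 7.5 → 17.0 kJ/mol.
COOH at 300° (staggered): no non-H gauche contacts → 0.0 kJ/mol.
The maximum (19.6 kJ/mol) occurs with COOH at 120°.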